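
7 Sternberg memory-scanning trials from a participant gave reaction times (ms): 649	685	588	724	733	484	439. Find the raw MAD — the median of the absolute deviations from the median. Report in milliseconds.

Sorted: 439, 484, 588, 649, 685, 724, 733 → median = 649
|x − 649|: 0, 36, 61, 75, 84, 165, 210
Sorted deviations: 0, 36, 61, 75, 84, 165, 210 → MAD = 75

75 ms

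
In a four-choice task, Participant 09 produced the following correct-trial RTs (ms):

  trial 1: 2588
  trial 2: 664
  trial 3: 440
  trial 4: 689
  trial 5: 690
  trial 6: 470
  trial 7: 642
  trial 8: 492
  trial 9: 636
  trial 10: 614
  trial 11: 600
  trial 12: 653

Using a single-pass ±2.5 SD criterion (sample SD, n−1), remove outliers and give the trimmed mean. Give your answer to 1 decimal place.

n = 12, ΣRT = 9178, M = 764.833
Σ(x−M)² = 3706449.67; s = √(3706449.67/11) = 580.474
Cutoffs: 764.833 ± 2.5·580.474 → [-686.4, 2216.0]
Outside: 2588 → excluded.
Retained (n=11): Σ = 6590, mean = 6590/11 = 599.091

599.1 ms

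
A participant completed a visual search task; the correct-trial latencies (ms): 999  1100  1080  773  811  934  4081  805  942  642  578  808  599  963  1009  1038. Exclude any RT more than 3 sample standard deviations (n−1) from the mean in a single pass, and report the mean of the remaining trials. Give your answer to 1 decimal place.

872.1 ms

n = 16, ΣRT = 17162, M = 1072.625
Σ(x−M)² = 10064373.75; s = √(10064373.75/15) = 819.120
Cutoffs: 1072.625 ± 3·819.120 → [-1384.7, 3530.0]
Outside: 4081 → excluded.
Retained (n=15): Σ = 13081, mean = 13081/15 = 872.067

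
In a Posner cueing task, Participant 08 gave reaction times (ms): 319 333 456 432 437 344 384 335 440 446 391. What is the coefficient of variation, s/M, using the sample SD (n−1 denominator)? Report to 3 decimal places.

0.133

n = 11, Σ = 4317, M = 392.4545
Σ(x−M)² = 27366.727; s = √(27366.727/10) = 52.3132
CV = 52.3132 / 392.4545 = 0.13330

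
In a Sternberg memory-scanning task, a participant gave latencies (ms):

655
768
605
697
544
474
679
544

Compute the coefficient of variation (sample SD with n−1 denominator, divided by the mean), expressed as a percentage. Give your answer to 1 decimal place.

n = 8, Σ = 4966, M = 620.7500
Σ(x−M)² = 65627.500; s = √(65627.500/7) = 96.8264
CV = 96.8264 / 620.7500 = 0.15598 = 15.598%

15.6%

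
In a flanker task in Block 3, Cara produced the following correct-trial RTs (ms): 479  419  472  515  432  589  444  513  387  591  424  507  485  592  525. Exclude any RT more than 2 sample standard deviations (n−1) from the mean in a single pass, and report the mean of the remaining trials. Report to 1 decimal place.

491.6 ms

n = 15, ΣRT = 7374, M = 491.600
Σ(x−M)² = 58991.60; s = √(58991.60/14) = 64.913
Cutoffs: 491.600 ± 2·64.913 → [361.8, 621.4]
No RTs fall outside the cutoffs; all 15 retained. Mean = 7374/15 = 491.600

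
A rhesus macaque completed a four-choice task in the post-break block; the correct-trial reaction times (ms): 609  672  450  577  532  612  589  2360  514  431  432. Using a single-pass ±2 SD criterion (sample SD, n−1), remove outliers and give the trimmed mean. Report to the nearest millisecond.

542 ms

n = 11, ΣRT = 7778, M = 707.091
Σ(x−M)² = 3068810.91; s = √(3068810.91/10) = 553.968
Cutoffs: 707.091 ± 2·553.968 → [-400.8, 1815.0]
Outside: 2360 → excluded.
Retained (n=10): Σ = 5418, mean = 5418/10 = 541.800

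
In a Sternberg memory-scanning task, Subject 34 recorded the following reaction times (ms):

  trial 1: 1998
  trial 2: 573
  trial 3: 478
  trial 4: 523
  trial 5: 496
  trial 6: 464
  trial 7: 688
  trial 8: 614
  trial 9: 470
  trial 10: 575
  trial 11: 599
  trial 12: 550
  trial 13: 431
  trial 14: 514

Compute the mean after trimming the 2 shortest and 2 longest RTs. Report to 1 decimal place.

539.2 ms

Sorted: 431, 464, 470, 478, 496, 514, 523, 550, 573, 575, 599, 614, 688, 1998
Drop lowest 2 (431, 464) and highest 2 (688, 1998)
Remaining (n=10): Σ = 5392, mean = 5392/10 = 539.200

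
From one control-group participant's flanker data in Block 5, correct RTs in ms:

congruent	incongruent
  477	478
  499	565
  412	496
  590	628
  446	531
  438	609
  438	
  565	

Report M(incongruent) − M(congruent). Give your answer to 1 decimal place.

M(congruent) = 3865/8 = 483.125
M(incongruent) = 3307/6 = 551.167
Difference = 551.167 − 483.125 = 68.042 ms

68.0 ms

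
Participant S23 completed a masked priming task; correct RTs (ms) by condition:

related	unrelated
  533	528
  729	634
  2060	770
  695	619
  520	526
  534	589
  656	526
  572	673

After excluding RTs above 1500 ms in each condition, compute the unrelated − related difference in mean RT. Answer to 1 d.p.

2.6 ms

related: exclude 2060
M(related) = 4239/7 = 605.571
M(unrelated) = 4865/8 = 608.125
Difference = 608.125 − 605.571 = 2.554 ms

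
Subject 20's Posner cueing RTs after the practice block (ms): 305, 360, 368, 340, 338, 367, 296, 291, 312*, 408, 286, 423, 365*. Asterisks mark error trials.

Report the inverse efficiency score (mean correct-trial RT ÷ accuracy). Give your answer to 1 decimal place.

406.3 ms

Correct trials (n=11): 305, 360, 368, 340, 338, 367, 296, 291, 408, 286, 423
Mean correct RT = 3782/11 = 343.8182 ms
Proportion correct = 11/13
IES = 343.8182 / (11/13) = 406.331 ms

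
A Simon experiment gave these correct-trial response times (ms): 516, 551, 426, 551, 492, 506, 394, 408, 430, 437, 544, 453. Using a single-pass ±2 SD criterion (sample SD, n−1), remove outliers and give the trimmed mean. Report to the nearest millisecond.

n = 12, ΣRT = 5708, M = 475.667
Σ(x−M)² = 36642.67; s = √(36642.67/11) = 57.716
Cutoffs: 475.667 ± 2·57.716 → [360.2, 591.1]
No RTs fall outside the cutoffs; all 12 retained. Mean = 5708/12 = 475.667

476 ms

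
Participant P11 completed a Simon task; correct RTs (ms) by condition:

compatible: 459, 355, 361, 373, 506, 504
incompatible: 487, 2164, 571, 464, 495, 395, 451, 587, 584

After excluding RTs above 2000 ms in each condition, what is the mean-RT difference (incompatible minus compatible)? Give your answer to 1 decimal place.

incompatible: exclude 2164
M(compatible) = 2558/6 = 426.333
M(incompatible) = 4034/8 = 504.250
Difference = 504.250 − 426.333 = 77.917 ms

77.9 ms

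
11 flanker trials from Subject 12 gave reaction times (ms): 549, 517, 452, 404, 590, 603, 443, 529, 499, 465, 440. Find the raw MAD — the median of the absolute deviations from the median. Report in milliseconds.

50 ms

Sorted: 404, 440, 443, 452, 465, 499, 517, 529, 549, 590, 603 → median = 499
|x − 499|: 50, 18, 47, 95, 91, 104, 56, 30, 0, 34, 59
Sorted deviations: 0, 18, 30, 34, 47, 50, 56, 59, 91, 95, 104 → MAD = 50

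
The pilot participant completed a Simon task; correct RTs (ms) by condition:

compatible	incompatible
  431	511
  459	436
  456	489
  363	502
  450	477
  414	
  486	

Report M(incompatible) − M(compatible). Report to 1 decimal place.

46.0 ms

M(compatible) = 3059/7 = 437.000
M(incompatible) = 2415/5 = 483.000
Difference = 483.000 − 437.000 = 46.000 ms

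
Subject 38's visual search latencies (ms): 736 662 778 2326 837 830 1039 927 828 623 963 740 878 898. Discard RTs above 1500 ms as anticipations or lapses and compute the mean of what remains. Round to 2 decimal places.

826.08 ms

Excluded: 2326
Retained (n=13): Σ = 10739
Mean = 10739/13 = 826.0769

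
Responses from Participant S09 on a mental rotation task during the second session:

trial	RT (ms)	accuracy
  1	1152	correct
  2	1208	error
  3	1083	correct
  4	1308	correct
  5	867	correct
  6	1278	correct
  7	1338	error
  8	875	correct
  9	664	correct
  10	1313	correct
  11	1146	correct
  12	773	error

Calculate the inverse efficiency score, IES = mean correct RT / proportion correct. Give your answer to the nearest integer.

Correct trials (n=9): 1152, 1083, 1308, 867, 1278, 875, 664, 1313, 1146
Mean correct RT = 9686/9 = 1076.2222 ms
Proportion correct = 9/12
IES = 1076.2222 / (9/12) = 1434.963 ms

1435 ms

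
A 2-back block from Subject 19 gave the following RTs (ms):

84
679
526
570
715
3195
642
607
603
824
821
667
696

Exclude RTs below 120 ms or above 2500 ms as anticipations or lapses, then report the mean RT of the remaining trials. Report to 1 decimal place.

Excluded: 84, 3195
Retained (n=11): Σ = 7350
Mean = 7350/11 = 668.1818

668.2 ms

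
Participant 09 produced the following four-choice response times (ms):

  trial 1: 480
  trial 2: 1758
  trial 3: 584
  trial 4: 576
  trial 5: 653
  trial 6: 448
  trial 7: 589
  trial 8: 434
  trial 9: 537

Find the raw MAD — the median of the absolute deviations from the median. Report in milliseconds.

77 ms

Sorted: 434, 448, 480, 537, 576, 584, 589, 653, 1758 → median = 576
|x − 576|: 96, 1182, 8, 0, 77, 128, 13, 142, 39
Sorted deviations: 0, 8, 13, 39, 77, 96, 128, 142, 1182 → MAD = 77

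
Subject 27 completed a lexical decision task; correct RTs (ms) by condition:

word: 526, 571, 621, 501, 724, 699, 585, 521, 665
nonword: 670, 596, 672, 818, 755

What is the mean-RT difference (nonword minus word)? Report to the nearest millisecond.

M(word) = 5413/9 = 601.444
M(nonword) = 3511/5 = 702.200
Difference = 702.200 − 601.444 = 100.756 ms

101 ms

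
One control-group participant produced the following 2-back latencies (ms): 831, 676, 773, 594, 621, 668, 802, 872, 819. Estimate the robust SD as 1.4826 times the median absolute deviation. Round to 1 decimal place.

Sorted: 594, 621, 668, 676, 773, 802, 819, 831, 872 → median = 773
|x − 773| sorted: 0, 29, 46, 58, 97, 99, 105, 152, 179 → MAD = 97
Robust SD ≈ 1.4826 × 97 = 143.812

143.8 ms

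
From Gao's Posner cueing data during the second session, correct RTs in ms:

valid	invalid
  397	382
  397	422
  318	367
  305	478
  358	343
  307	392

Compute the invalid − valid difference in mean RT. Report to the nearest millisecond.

M(valid) = 2082/6 = 347.000
M(invalid) = 2384/6 = 397.333
Difference = 397.333 − 347.000 = 50.333 ms

50 ms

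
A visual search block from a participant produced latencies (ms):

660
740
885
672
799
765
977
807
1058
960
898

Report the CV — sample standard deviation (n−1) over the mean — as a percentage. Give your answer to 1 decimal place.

15.3%

n = 11, Σ = 9221, M = 838.2727
Σ(x−M)² = 165068.182; s = √(165068.182/10) = 128.4789
CV = 128.4789 / 838.2727 = 0.15327 = 15.327%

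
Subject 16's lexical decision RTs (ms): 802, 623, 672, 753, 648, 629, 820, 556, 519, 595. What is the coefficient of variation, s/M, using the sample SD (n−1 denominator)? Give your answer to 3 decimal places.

n = 10, Σ = 6617, M = 661.7000
Σ(x−M)² = 91924.100; s = √(91924.100/9) = 101.0633
CV = 101.0633 / 661.7000 = 0.15273

0.153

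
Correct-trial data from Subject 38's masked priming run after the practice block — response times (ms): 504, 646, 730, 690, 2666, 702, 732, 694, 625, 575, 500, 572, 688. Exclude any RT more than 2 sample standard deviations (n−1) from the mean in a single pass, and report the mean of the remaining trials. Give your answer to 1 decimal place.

638.2 ms

n = 13, ΣRT = 10324, M = 794.154
Σ(x−M)² = 3871085.69; s = √(3871085.69/12) = 567.970
Cutoffs: 794.154 ± 2·567.970 → [-341.8, 1930.1]
Outside: 2666 → excluded.
Retained (n=12): Σ = 7658, mean = 7658/12 = 638.167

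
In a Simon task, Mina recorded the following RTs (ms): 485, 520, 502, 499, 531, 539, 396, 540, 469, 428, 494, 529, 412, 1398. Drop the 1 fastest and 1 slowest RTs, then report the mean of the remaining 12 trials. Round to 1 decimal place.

Sorted: 396, 412, 428, 469, 485, 494, 499, 502, 520, 529, 531, 539, 540, 1398
Drop lowest 1 (396) and highest 1 (1398)
Remaining (n=12): Σ = 5948, mean = 5948/12 = 495.667

495.7 ms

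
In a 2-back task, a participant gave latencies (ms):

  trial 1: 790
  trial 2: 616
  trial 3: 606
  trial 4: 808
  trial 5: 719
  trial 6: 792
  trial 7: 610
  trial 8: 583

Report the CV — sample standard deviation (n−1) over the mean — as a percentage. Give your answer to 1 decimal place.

n = 8, Σ = 5524, M = 690.5000
Σ(x−M)² = 65548.000; s = √(65548.000/7) = 96.7678
CV = 96.7678 / 690.5000 = 0.14014 = 14.014%

14.0%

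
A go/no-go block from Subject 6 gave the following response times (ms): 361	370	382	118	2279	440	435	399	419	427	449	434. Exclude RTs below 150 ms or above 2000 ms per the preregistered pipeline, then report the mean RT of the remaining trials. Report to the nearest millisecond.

412 ms

Excluded: 118, 2279
Retained (n=10): Σ = 4116
Mean = 4116/10 = 411.6000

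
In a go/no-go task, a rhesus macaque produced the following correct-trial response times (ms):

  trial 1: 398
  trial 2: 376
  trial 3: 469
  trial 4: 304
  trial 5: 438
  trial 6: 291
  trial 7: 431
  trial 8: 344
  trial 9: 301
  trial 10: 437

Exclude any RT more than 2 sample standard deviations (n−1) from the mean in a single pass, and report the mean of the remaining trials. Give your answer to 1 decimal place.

n = 10, ΣRT = 3789, M = 378.900
Σ(x−M)² = 38696.90; s = √(38696.90/9) = 65.572
Cutoffs: 378.900 ± 2·65.572 → [247.8, 510.0]
No RTs fall outside the cutoffs; all 10 retained. Mean = 3789/10 = 378.900

378.9 ms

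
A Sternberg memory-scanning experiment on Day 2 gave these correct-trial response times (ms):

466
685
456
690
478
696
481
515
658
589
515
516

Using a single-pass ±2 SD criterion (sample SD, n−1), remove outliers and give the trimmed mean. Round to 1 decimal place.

562.1 ms

n = 12, ΣRT = 6745, M = 562.083
Σ(x−M)² = 100016.92; s = √(100016.92/11) = 95.354
Cutoffs: 562.083 ± 2·95.354 → [371.4, 752.8]
No RTs fall outside the cutoffs; all 12 retained. Mean = 6745/12 = 562.083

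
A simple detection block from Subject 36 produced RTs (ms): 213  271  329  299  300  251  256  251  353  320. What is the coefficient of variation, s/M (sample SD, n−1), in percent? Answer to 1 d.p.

15.2%

n = 10, Σ = 2843, M = 284.3000
Σ(x−M)² = 16734.100; s = √(16734.100/9) = 43.1201
CV = 43.1201 / 284.3000 = 0.15167 = 15.167%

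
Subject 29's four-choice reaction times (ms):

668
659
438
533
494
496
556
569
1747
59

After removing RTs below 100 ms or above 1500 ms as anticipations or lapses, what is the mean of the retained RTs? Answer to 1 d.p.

551.6 ms

Excluded: 59, 1747
Retained (n=8): Σ = 4413
Mean = 4413/8 = 551.6250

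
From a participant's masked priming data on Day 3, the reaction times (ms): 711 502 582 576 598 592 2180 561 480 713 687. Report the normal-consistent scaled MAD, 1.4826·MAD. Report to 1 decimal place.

133.4 ms

Sorted: 480, 502, 561, 576, 582, 592, 598, 687, 711, 713, 2180 → median = 592
|x − 592| sorted: 0, 6, 10, 16, 31, 90, 95, 112, 119, 121, 1588 → MAD = 90
Robust SD ≈ 1.4826 × 90 = 133.434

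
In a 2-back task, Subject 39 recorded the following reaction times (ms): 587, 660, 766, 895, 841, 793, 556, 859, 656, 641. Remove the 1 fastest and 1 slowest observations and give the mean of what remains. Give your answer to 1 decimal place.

Sorted: 556, 587, 641, 656, 660, 766, 793, 841, 859, 895
Drop lowest 1 (556) and highest 1 (895)
Remaining (n=8): Σ = 5803, mean = 5803/8 = 725.375

725.4 ms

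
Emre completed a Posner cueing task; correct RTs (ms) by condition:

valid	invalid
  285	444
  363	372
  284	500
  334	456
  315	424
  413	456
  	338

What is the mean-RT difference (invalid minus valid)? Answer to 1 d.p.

M(valid) = 1994/6 = 332.333
M(invalid) = 2990/7 = 427.143
Difference = 427.143 − 332.333 = 94.810 ms

94.8 ms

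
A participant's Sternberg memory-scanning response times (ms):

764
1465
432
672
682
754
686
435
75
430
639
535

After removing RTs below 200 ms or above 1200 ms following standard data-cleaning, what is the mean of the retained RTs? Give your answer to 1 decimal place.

602.9 ms

Excluded: 75, 1465
Retained (n=10): Σ = 6029
Mean = 6029/10 = 602.9000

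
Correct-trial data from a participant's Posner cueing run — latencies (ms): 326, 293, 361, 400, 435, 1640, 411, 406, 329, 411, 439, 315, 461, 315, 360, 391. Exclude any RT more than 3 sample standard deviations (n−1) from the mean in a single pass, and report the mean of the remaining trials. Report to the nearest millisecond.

377 ms

n = 16, ΣRT = 7293, M = 455.812
Σ(x−M)² = 1534122.44; s = √(1534122.44/15) = 319.804
Cutoffs: 455.812 ± 3·319.804 → [-503.6, 1415.2]
Outside: 1640 → excluded.
Retained (n=15): Σ = 5653, mean = 5653/15 = 376.867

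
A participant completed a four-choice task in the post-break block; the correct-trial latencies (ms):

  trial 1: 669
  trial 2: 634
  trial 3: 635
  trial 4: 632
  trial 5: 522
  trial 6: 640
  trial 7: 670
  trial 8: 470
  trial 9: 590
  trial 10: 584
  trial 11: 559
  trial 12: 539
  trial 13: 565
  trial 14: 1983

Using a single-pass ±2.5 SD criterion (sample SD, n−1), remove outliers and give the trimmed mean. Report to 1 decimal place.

n = 14, ΣRT = 9692, M = 692.286
Σ(x−M)² = 1838088.86; s = √(1838088.86/13) = 376.021
Cutoffs: 692.286 ± 2.5·376.021 → [-247.8, 1632.3]
Outside: 1983 → excluded.
Retained (n=13): Σ = 7709, mean = 7709/13 = 593.000

593.0 ms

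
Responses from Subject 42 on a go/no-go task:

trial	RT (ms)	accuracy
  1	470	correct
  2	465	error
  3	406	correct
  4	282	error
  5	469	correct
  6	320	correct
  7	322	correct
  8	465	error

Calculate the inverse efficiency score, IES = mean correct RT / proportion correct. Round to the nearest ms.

Correct trials (n=5): 470, 406, 469, 320, 322
Mean correct RT = 1987/5 = 397.4000 ms
Proportion correct = 5/8
IES = 397.4000 / (5/8) = 635.840 ms

636 ms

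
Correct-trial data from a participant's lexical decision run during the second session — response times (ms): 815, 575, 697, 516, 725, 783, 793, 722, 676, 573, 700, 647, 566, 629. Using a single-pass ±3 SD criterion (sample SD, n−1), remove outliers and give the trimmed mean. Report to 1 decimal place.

672.6 ms

n = 14, ΣRT = 9417, M = 672.643
Σ(x−M)² = 111395.21; s = √(111395.21/13) = 92.568
Cutoffs: 672.643 ± 3·92.568 → [394.9, 950.3]
No RTs fall outside the cutoffs; all 14 retained. Mean = 9417/14 = 672.643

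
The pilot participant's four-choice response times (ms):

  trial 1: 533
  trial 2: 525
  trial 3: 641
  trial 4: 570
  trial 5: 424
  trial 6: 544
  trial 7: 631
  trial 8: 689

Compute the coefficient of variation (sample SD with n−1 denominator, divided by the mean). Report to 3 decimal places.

0.146

n = 8, Σ = 4557, M = 569.6250
Σ(x−M)² = 48307.875; s = √(48307.875/7) = 83.0730
CV = 83.0730 / 569.6250 = 0.14584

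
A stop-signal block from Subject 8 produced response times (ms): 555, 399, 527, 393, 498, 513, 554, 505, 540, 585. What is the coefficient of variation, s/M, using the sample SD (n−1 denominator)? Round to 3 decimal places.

0.126

n = 10, Σ = 5069, M = 506.9000
Σ(x−M)² = 36866.900; s = √(36866.900/9) = 64.0025
CV = 64.0025 / 506.9000 = 0.12626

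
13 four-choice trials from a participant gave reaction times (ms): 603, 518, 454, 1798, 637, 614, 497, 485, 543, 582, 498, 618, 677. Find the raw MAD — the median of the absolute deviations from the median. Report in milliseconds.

Sorted: 454, 485, 497, 498, 518, 543, 582, 603, 614, 618, 637, 677, 1798 → median = 582
|x − 582|: 21, 64, 128, 1216, 55, 32, 85, 97, 39, 0, 84, 36, 95
Sorted deviations: 0, 21, 32, 36, 39, 55, 64, 84, 85, 95, 97, 128, 1216 → MAD = 64

64 ms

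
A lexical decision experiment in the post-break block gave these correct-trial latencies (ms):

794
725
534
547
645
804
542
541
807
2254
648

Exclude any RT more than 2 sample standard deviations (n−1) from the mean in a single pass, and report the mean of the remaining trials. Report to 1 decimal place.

n = 11, ΣRT = 8841, M = 803.727
Σ(x−M)² = 2435228.18; s = √(2435228.18/10) = 493.480
Cutoffs: 803.727 ± 2·493.480 → [-183.2, 1790.7]
Outside: 2254 → excluded.
Retained (n=10): Σ = 6587, mean = 6587/10 = 658.700

658.7 ms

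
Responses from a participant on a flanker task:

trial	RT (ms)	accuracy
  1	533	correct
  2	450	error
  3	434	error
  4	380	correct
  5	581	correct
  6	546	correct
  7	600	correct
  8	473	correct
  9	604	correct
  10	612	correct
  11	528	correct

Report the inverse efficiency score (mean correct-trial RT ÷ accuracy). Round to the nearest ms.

Correct trials (n=9): 533, 380, 581, 546, 600, 473, 604, 612, 528
Mean correct RT = 4857/9 = 539.6667 ms
Proportion correct = 9/11
IES = 539.6667 / (9/11) = 659.593 ms

660 ms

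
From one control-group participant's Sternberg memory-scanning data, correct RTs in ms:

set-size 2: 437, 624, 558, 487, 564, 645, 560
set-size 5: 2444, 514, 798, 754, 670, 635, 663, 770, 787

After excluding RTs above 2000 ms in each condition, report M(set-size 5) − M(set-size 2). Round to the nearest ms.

set-size 5: exclude 2444
M(set-size 2) = 3875/7 = 553.571
M(set-size 5) = 5591/8 = 698.875
Difference = 698.875 − 553.571 = 145.304 ms

145 ms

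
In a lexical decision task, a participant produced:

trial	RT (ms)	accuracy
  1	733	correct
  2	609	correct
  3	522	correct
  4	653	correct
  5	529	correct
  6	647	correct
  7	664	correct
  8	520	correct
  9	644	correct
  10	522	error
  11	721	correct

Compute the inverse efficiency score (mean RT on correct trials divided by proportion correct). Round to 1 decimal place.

686.6 ms

Correct trials (n=10): 733, 609, 522, 653, 529, 647, 664, 520, 644, 721
Mean correct RT = 6242/10 = 624.2000 ms
Proportion correct = 10/11
IES = 624.2000 / (10/11) = 686.620 ms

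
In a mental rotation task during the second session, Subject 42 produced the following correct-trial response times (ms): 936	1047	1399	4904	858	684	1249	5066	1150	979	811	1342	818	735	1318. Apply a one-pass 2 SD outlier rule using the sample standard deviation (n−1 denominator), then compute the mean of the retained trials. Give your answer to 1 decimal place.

1025.1 ms

n = 15, ΣRT = 23296, M = 1553.067
Σ(x−M)² = 27912956.93; s = √(27912956.93/14) = 1412.014
Cutoffs: 1553.067 ± 2·1412.014 → [-1271.0, 4377.1]
Outside: 4904, 5066 → excluded.
Retained (n=13): Σ = 13326, mean = 13326/13 = 1025.077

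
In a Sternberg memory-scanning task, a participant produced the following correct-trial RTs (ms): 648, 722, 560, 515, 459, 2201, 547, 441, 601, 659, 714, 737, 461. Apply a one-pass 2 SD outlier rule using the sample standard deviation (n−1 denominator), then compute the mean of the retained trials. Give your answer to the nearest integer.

589 ms

n = 13, ΣRT = 9265, M = 712.692
Σ(x−M)² = 2526658.77; s = √(2526658.77/12) = 458.863
Cutoffs: 712.692 ± 2·458.863 → [-205.0, 1630.4]
Outside: 2201 → excluded.
Retained (n=12): Σ = 7064, mean = 7064/12 = 588.667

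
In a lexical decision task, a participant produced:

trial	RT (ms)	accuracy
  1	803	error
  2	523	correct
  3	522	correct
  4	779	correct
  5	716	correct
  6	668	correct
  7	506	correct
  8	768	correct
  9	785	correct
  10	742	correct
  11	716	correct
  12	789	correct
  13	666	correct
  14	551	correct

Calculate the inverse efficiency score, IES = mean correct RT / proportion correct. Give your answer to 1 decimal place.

723.3 ms

Correct trials (n=13): 523, 522, 779, 716, 668, 506, 768, 785, 742, 716, 789, 666, 551
Mean correct RT = 8731/13 = 671.6154 ms
Proportion correct = 13/14
IES = 671.6154 / (13/14) = 723.278 ms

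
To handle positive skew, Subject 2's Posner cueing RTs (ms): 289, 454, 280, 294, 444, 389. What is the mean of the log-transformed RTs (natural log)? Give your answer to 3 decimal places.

ln(RT): 5.6664, 6.1181, 5.6348, 5.6836, 6.0958, 5.9636
Σ ln(RT) = 35.1623
Mean = 35.1623/6 = 5.86038

5.860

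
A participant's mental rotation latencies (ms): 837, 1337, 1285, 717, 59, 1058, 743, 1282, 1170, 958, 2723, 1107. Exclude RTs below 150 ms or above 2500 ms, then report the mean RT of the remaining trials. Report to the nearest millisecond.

1049 ms

Excluded: 59, 2723
Retained (n=10): Σ = 10494
Mean = 10494/10 = 1049.4000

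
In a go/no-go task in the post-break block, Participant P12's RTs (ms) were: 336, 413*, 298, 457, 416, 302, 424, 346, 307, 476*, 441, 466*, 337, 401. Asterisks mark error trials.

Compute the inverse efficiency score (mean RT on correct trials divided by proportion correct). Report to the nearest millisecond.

470 ms

Correct trials (n=11): 336, 298, 457, 416, 302, 424, 346, 307, 441, 337, 401
Mean correct RT = 4065/11 = 369.5455 ms
Proportion correct = 11/14
IES = 369.5455 / (11/14) = 470.331 ms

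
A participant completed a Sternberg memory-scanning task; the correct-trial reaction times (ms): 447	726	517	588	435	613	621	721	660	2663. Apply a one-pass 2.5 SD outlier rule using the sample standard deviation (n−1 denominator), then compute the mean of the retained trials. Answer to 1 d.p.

n = 10, ΣRT = 7991, M = 799.100
Σ(x−M)² = 3951954.90; s = √(3951954.90/9) = 662.651
Cutoffs: 799.100 ± 2.5·662.651 → [-857.5, 2455.7]
Outside: 2663 → excluded.
Retained (n=9): Σ = 5328, mean = 5328/9 = 592.000

592.0 ms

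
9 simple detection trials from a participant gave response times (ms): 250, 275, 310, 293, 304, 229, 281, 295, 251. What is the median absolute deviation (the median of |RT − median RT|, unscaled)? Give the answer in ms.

23 ms

Sorted: 229, 250, 251, 275, 281, 293, 295, 304, 310 → median = 281
|x − 281|: 31, 6, 29, 12, 23, 52, 0, 14, 30
Sorted deviations: 0, 6, 12, 14, 23, 29, 30, 31, 52 → MAD = 23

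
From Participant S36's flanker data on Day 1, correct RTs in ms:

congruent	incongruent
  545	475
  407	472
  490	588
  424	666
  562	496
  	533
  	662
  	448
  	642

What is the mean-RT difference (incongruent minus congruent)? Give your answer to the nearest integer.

68 ms

M(congruent) = 2428/5 = 485.600
M(incongruent) = 4982/9 = 553.556
Difference = 553.556 − 485.600 = 67.956 ms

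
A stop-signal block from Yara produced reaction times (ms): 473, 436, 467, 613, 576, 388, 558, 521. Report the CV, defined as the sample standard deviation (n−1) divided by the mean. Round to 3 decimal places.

n = 8, Σ = 4032, M = 504.0000
Σ(x−M)² = 40680.000; s = √(40680.000/7) = 76.2327
CV = 76.2327 / 504.0000 = 0.15126

0.151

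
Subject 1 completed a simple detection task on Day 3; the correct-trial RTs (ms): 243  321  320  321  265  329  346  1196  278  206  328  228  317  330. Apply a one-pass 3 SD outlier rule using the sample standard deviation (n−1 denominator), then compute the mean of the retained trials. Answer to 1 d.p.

294.8 ms

n = 14, ΣRT = 5028, M = 359.143
Σ(x−M)² = 779035.71; s = √(779035.71/13) = 244.798
Cutoffs: 359.143 ± 3·244.798 → [-375.2, 1093.5]
Outside: 1196 → excluded.
Retained (n=13): Σ = 3832, mean = 3832/13 = 294.769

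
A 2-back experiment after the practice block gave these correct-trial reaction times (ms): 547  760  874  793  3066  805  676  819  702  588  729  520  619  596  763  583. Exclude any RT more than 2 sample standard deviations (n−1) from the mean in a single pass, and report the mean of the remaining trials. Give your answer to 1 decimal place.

691.6 ms

n = 16, ΣRT = 13440, M = 840.000
Σ(x−M)² = 5456876.00; s = √(5456876.00/15) = 603.152
Cutoffs: 840.000 ± 2·603.152 → [-366.3, 2046.3]
Outside: 3066 → excluded.
Retained (n=15): Σ = 10374, mean = 10374/15 = 691.600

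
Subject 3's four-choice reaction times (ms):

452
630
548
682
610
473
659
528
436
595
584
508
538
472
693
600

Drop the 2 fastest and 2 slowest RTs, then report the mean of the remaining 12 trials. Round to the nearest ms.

Sorted: 436, 452, 472, 473, 508, 528, 538, 548, 584, 595, 600, 610, 630, 659, 682, 693
Drop lowest 2 (436, 452) and highest 2 (682, 693)
Remaining (n=12): Σ = 6745, mean = 6745/12 = 562.083

562 ms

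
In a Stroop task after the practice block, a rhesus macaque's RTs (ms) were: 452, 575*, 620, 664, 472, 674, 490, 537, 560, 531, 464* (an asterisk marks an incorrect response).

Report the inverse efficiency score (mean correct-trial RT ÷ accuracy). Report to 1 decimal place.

679.0 ms

Correct trials (n=9): 452, 620, 664, 472, 674, 490, 537, 560, 531
Mean correct RT = 5000/9 = 555.5556 ms
Proportion correct = 9/11
IES = 555.5556 / (9/11) = 679.012 ms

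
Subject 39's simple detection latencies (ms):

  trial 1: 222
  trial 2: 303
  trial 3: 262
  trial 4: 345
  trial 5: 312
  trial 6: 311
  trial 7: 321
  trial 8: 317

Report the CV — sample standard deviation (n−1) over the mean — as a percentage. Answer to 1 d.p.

n = 8, Σ = 2393, M = 299.1250
Σ(x−M)² = 10550.875; s = √(10550.875/7) = 38.8235
CV = 38.8235 / 299.1250 = 0.12979 = 12.979%

13.0%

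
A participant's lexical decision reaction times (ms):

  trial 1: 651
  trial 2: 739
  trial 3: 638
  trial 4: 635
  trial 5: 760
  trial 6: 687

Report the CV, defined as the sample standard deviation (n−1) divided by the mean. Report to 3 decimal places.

n = 6, Σ = 4110, M = 685.0000
Σ(x−M)² = 14410.000; s = √(14410.000/5) = 53.6843
CV = 53.6843 / 685.0000 = 0.07837

0.078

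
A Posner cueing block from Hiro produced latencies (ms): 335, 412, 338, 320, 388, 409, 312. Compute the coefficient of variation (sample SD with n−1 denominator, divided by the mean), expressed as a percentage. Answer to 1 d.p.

11.9%

n = 7, Σ = 2514, M = 359.1429
Σ(x−M)² = 10896.857; s = √(10896.857/6) = 42.6162
CV = 42.6162 / 359.1429 = 0.11866 = 11.866%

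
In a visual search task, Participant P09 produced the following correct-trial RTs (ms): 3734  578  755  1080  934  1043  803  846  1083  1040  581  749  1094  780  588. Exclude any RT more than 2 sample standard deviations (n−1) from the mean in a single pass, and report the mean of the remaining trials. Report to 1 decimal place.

n = 15, ΣRT = 15688, M = 1045.867
Σ(x−M)² = 8230469.73; s = √(8230469.73/14) = 766.740
Cutoffs: 1045.867 ± 2·766.740 → [-487.6, 2579.3]
Outside: 3734 → excluded.
Retained (n=14): Σ = 11954, mean = 11954/14 = 853.857

853.9 ms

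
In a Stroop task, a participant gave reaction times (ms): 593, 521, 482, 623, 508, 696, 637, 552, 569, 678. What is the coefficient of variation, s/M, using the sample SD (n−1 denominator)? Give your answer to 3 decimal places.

0.124

n = 10, Σ = 5859, M = 585.9000
Σ(x−M)² = 47152.900; s = √(47152.900/9) = 72.3824
CV = 72.3824 / 585.9000 = 0.12354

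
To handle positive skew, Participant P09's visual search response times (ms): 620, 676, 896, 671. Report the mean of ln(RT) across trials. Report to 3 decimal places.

6.563

ln(RT): 6.4297, 6.5162, 6.7979, 6.5088
Σ ln(RT) = 26.2526
Mean = 26.2526/4 = 6.56316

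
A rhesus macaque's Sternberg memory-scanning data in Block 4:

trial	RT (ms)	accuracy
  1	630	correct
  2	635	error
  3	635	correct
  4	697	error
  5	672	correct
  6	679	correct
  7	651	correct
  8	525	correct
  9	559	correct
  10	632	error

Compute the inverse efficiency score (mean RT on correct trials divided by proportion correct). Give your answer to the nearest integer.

Correct trials (n=7): 630, 635, 672, 679, 651, 525, 559
Mean correct RT = 4351/7 = 621.5714 ms
Proportion correct = 7/10
IES = 621.5714 / (7/10) = 887.959 ms

888 ms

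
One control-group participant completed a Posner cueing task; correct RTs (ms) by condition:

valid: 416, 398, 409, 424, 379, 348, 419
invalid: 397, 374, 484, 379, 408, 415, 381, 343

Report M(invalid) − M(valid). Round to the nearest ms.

M(valid) = 2793/7 = 399.000
M(invalid) = 3181/8 = 397.625
Difference = 397.625 − 399.000 = -1.375 ms

-1 ms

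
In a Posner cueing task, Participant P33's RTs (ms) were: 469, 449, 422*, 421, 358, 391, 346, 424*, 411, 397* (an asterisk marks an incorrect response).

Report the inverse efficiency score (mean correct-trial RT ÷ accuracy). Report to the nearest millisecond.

Correct trials (n=7): 469, 449, 421, 358, 391, 346, 411
Mean correct RT = 2845/7 = 406.4286 ms
Proportion correct = 7/10
IES = 406.4286 / (7/10) = 580.612 ms

581 ms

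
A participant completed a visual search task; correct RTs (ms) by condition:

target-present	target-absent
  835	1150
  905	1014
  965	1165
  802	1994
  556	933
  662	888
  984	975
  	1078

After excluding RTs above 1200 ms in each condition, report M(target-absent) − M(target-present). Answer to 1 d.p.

target-absent: exclude 1994
M(target-present) = 5709/7 = 815.571
M(target-absent) = 7203/7 = 1029.000
Difference = 1029.000 − 815.571 = 213.429 ms

213.4 ms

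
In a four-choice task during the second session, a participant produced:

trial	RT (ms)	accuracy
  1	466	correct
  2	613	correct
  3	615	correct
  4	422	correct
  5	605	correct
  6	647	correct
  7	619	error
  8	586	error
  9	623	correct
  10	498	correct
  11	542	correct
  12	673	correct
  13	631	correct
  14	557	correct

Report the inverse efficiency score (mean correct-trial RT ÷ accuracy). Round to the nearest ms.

670 ms

Correct trials (n=12): 466, 613, 615, 422, 605, 647, 623, 498, 542, 673, 631, 557
Mean correct RT = 6892/12 = 574.3333 ms
Proportion correct = 12/14
IES = 574.3333 / (12/14) = 670.056 ms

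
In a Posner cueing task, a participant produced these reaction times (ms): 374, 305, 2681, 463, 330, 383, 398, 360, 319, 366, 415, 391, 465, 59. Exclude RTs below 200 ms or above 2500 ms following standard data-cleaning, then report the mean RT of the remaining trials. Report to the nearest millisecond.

Excluded: 59, 2681
Retained (n=12): Σ = 4569
Mean = 4569/12 = 380.7500

381 ms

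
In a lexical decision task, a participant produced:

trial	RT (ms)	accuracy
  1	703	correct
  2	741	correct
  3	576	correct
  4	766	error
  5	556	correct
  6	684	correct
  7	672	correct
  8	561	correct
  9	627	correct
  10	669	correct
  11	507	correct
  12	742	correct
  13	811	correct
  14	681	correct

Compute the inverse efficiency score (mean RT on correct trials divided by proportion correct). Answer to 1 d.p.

706.6 ms

Correct trials (n=13): 703, 741, 576, 556, 684, 672, 561, 627, 669, 507, 742, 811, 681
Mean correct RT = 8530/13 = 656.1538 ms
Proportion correct = 13/14
IES = 656.1538 / (13/14) = 706.627 ms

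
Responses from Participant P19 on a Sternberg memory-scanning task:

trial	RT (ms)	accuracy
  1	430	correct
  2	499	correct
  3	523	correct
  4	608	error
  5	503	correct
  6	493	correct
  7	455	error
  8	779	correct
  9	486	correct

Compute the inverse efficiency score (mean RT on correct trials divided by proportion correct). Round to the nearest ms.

Correct trials (n=7): 430, 499, 523, 503, 493, 779, 486
Mean correct RT = 3713/7 = 530.4286 ms
Proportion correct = 7/9
IES = 530.4286 / (7/9) = 681.980 ms

682 ms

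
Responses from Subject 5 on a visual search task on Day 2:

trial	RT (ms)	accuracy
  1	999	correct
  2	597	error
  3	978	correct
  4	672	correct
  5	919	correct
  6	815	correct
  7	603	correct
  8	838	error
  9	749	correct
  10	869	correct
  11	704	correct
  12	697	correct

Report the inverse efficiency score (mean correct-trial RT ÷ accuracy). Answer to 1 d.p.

Correct trials (n=10): 999, 978, 672, 919, 815, 603, 749, 869, 704, 697
Mean correct RT = 8005/10 = 800.5000 ms
Proportion correct = 10/12
IES = 800.5000 / (10/12) = 960.600 ms

960.6 ms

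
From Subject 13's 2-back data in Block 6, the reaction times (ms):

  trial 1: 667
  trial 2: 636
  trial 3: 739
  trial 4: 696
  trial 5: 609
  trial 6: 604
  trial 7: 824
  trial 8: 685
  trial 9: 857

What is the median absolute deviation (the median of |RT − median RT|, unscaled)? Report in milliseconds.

Sorted: 604, 609, 636, 667, 685, 696, 739, 824, 857 → median = 685
|x − 685|: 18, 49, 54, 11, 76, 81, 139, 0, 172
Sorted deviations: 0, 11, 18, 49, 54, 76, 81, 139, 172 → MAD = 54

54 ms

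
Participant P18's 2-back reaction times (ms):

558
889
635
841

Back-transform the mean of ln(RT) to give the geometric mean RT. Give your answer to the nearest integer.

ln(RT): 6.3244, 6.7901, 6.4536, 6.7346
Mean ln(RT) = 26.3027/4 = 6.57567
Geometric mean = exp(6.57567) = 717.42 ms

717 ms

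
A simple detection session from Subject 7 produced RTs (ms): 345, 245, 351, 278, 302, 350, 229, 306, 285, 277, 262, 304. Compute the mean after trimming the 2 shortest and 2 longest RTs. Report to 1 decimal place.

294.9 ms

Sorted: 229, 245, 262, 277, 278, 285, 302, 304, 306, 345, 350, 351
Drop lowest 2 (229, 245) and highest 2 (350, 351)
Remaining (n=8): Σ = 2359, mean = 2359/8 = 294.875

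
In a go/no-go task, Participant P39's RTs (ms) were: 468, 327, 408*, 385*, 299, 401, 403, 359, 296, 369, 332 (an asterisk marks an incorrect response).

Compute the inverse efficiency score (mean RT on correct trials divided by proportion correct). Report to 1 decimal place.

Correct trials (n=9): 468, 327, 299, 401, 403, 359, 296, 369, 332
Mean correct RT = 3254/9 = 361.5556 ms
Proportion correct = 9/11
IES = 361.5556 / (9/11) = 441.901 ms

441.9 ms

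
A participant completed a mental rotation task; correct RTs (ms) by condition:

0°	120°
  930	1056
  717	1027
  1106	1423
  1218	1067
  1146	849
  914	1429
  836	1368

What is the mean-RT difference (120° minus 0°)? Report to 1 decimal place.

193.1 ms

M(0°) = 6867/7 = 981.000
M(120°) = 8219/7 = 1174.143
Difference = 1174.143 − 981.000 = 193.143 ms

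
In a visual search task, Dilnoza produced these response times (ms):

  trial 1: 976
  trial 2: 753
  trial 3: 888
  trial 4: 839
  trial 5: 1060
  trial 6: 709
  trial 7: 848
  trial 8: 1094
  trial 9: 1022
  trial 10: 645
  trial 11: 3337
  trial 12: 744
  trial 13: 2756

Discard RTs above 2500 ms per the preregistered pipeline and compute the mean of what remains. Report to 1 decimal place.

870.7 ms

Excluded: 2756, 3337
Retained (n=11): Σ = 9578
Mean = 9578/11 = 870.7273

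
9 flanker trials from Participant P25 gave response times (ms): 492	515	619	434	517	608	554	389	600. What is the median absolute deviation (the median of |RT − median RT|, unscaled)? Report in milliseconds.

83 ms

Sorted: 389, 434, 492, 515, 517, 554, 600, 608, 619 → median = 517
|x − 517|: 25, 2, 102, 83, 0, 91, 37, 128, 83
Sorted deviations: 0, 2, 25, 37, 83, 83, 91, 102, 128 → MAD = 83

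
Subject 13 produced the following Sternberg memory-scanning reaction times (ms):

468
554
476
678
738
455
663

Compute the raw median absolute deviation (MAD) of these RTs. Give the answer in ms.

99 ms

Sorted: 455, 468, 476, 554, 663, 678, 738 → median = 554
|x − 554|: 86, 0, 78, 124, 184, 99, 109
Sorted deviations: 0, 78, 86, 99, 109, 124, 184 → MAD = 99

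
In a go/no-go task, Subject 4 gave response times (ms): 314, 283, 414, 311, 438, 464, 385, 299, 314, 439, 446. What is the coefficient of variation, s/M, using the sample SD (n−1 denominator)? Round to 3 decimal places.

n = 11, Σ = 4107, M = 373.3636
Σ(x−M)² = 48396.545; s = √(48396.545/10) = 69.5676
CV = 69.5676 / 373.3636 = 0.18633

0.186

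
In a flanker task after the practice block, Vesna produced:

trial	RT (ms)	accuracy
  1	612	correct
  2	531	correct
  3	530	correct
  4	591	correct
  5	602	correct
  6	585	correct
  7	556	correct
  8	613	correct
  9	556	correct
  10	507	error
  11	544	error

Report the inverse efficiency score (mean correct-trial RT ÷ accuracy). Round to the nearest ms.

Correct trials (n=9): 612, 531, 530, 591, 602, 585, 556, 613, 556
Mean correct RT = 5176/9 = 575.1111 ms
Proportion correct = 9/11
IES = 575.1111 / (9/11) = 702.914 ms

703 ms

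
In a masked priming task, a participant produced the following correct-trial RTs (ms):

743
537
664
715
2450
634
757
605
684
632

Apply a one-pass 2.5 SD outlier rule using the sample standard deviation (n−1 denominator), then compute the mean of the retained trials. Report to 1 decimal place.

n = 10, ΣRT = 8421, M = 842.100
Σ(x−M)² = 2912024.90; s = √(2912024.90/9) = 568.822
Cutoffs: 842.100 ± 2.5·568.822 → [-580.0, 2264.2]
Outside: 2450 → excluded.
Retained (n=9): Σ = 5971, mean = 5971/9 = 663.444

663.4 ms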